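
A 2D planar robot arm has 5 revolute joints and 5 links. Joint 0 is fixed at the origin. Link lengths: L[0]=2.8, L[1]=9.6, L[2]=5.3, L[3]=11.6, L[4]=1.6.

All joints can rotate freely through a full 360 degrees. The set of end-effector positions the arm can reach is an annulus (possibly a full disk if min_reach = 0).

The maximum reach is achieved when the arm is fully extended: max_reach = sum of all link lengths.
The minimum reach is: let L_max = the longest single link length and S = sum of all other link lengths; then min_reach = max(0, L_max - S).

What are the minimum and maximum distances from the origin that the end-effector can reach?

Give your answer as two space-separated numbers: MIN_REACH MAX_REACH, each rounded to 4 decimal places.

Answer: 0.0000 30.9000

Derivation:
Link lengths: [2.8, 9.6, 5.3, 11.6, 1.6]
max_reach = 2.8 + 9.6 + 5.3 + 11.6 + 1.6 = 30.9
L_max = max([2.8, 9.6, 5.3, 11.6, 1.6]) = 11.6
S (sum of others) = 30.9 - 11.6 = 19.3
min_reach = max(0, 11.6 - 19.3) = max(0, -7.7) = 0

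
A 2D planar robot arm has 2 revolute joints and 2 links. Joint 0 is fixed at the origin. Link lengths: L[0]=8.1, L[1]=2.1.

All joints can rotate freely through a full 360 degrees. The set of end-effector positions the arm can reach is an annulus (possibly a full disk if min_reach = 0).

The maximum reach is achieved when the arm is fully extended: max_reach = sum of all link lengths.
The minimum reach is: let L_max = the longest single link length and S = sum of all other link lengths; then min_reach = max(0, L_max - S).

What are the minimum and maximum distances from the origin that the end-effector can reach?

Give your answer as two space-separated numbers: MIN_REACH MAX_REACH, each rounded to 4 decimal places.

Link lengths: [8.1, 2.1]
max_reach = 8.1 + 2.1 = 10.2
L_max = max([8.1, 2.1]) = 8.1
S (sum of others) = 10.2 - 8.1 = 2.1
min_reach = max(0, 8.1 - 2.1) = max(0, 6) = 6

Answer: 6.0000 10.2000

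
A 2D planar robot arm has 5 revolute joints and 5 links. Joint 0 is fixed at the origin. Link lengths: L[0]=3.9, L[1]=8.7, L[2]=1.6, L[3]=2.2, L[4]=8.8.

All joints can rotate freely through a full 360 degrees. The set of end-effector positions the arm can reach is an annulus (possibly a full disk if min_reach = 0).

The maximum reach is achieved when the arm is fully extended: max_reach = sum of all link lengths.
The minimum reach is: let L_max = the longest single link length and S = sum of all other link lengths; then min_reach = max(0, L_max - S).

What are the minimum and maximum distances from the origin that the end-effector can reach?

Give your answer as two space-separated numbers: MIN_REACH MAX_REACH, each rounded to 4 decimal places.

Answer: 0.0000 25.2000

Derivation:
Link lengths: [3.9, 8.7, 1.6, 2.2, 8.8]
max_reach = 3.9 + 8.7 + 1.6 + 2.2 + 8.8 = 25.2
L_max = max([3.9, 8.7, 1.6, 2.2, 8.8]) = 8.8
S (sum of others) = 25.2 - 8.8 = 16.4
min_reach = max(0, 8.8 - 16.4) = max(0, -7.6) = 0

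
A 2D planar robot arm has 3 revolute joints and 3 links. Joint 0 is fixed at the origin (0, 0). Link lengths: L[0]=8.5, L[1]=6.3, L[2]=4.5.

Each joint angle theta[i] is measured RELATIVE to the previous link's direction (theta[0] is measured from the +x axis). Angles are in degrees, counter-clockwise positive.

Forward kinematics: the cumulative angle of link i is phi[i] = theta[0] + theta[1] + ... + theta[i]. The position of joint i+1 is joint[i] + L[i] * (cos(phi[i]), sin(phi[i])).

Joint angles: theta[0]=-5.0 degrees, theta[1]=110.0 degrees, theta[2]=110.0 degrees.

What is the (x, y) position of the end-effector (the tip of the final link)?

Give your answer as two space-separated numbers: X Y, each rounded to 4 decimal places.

Answer: 3.1509 2.7634

Derivation:
joint[0] = (0.0000, 0.0000)  (base)
link 0: phi[0] = -5 = -5 deg
  cos(-5 deg) = 0.9962, sin(-5 deg) = -0.0872
  joint[1] = (0.0000, 0.0000) + 8.5 * (0.9962, -0.0872) = (0.0000 + 8.4677, 0.0000 + -0.7408) = (8.4677, -0.7408)
link 1: phi[1] = -5 + 110 = 105 deg
  cos(105 deg) = -0.2588, sin(105 deg) = 0.9659
  joint[2] = (8.4677, -0.7408) + 6.3 * (-0.2588, 0.9659) = (8.4677 + -1.6306, -0.7408 + 6.0853) = (6.8371, 5.3445)
link 2: phi[2] = -5 + 110 + 110 = 215 deg
  cos(215 deg) = -0.8192, sin(215 deg) = -0.5736
  joint[3] = (6.8371, 5.3445) + 4.5 * (-0.8192, -0.5736) = (6.8371 + -3.6862, 5.3445 + -2.5811) = (3.1509, 2.7634)
End effector: (3.1509, 2.7634)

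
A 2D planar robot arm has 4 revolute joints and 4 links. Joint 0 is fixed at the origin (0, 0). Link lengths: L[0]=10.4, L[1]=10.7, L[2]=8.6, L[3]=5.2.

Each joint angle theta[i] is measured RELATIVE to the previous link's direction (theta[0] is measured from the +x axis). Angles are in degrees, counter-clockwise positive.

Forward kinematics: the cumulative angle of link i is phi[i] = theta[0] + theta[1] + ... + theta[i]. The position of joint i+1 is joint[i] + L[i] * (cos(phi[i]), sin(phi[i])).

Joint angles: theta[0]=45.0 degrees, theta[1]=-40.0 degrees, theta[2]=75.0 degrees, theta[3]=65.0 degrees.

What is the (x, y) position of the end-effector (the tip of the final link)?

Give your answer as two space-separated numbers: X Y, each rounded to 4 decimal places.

Answer: 15.2470 19.7384

Derivation:
joint[0] = (0.0000, 0.0000)  (base)
link 0: phi[0] = 45 = 45 deg
  cos(45 deg) = 0.7071, sin(45 deg) = 0.7071
  joint[1] = (0.0000, 0.0000) + 10.4 * (0.7071, 0.7071) = (0.0000 + 7.3539, 0.0000 + 7.3539) = (7.3539, 7.3539)
link 1: phi[1] = 45 + -40 = 5 deg
  cos(5 deg) = 0.9962, sin(5 deg) = 0.0872
  joint[2] = (7.3539, 7.3539) + 10.7 * (0.9962, 0.0872) = (7.3539 + 10.6593, 7.3539 + 0.9326) = (18.0132, 8.2865)
link 2: phi[2] = 45 + -40 + 75 = 80 deg
  cos(80 deg) = 0.1736, sin(80 deg) = 0.9848
  joint[3] = (18.0132, 8.2865) + 8.6 * (0.1736, 0.9848) = (18.0132 + 1.4934, 8.2865 + 8.4693) = (19.5066, 16.7558)
link 3: phi[3] = 45 + -40 + 75 + 65 = 145 deg
  cos(145 deg) = -0.8192, sin(145 deg) = 0.5736
  joint[4] = (19.5066, 16.7558) + 5.2 * (-0.8192, 0.5736) = (19.5066 + -4.2596, 16.7558 + 2.9826) = (15.2470, 19.7384)
End effector: (15.2470, 19.7384)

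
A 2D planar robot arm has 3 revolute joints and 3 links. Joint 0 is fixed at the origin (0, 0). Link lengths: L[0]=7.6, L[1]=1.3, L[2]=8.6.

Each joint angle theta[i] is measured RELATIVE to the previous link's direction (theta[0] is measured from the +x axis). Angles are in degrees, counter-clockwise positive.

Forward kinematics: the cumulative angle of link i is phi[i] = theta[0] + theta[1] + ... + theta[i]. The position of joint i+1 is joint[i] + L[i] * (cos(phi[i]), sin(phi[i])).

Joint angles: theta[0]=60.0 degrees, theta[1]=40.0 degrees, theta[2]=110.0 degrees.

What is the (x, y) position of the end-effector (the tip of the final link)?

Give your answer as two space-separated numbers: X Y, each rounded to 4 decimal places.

joint[0] = (0.0000, 0.0000)  (base)
link 0: phi[0] = 60 = 60 deg
  cos(60 deg) = 0.5000, sin(60 deg) = 0.8660
  joint[1] = (0.0000, 0.0000) + 7.6 * (0.5000, 0.8660) = (0.0000 + 3.8000, 0.0000 + 6.5818) = (3.8000, 6.5818)
link 1: phi[1] = 60 + 40 = 100 deg
  cos(100 deg) = -0.1736, sin(100 deg) = 0.9848
  joint[2] = (3.8000, 6.5818) + 1.3 * (-0.1736, 0.9848) = (3.8000 + -0.2257, 6.5818 + 1.2803) = (3.5743, 7.8620)
link 2: phi[2] = 60 + 40 + 110 = 210 deg
  cos(210 deg) = -0.8660, sin(210 deg) = -0.5000
  joint[3] = (3.5743, 7.8620) + 8.6 * (-0.8660, -0.5000) = (3.5743 + -7.4478, 7.8620 + -4.3000) = (-3.8736, 3.5620)
End effector: (-3.8736, 3.5620)

Answer: -3.8736 3.5620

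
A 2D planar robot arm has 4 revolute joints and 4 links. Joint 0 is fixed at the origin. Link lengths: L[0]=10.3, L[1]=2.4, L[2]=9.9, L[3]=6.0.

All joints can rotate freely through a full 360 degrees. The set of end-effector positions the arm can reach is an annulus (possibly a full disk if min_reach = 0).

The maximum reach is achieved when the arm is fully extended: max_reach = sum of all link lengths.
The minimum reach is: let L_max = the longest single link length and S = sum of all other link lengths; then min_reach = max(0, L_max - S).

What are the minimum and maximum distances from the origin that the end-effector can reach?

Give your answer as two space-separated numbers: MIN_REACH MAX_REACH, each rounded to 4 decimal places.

Link lengths: [10.3, 2.4, 9.9, 6.0]
max_reach = 10.3 + 2.4 + 9.9 + 6 = 28.6
L_max = max([10.3, 2.4, 9.9, 6.0]) = 10.3
S (sum of others) = 28.6 - 10.3 = 18.3
min_reach = max(0, 10.3 - 18.3) = max(0, -8) = 0

Answer: 0.0000 28.6000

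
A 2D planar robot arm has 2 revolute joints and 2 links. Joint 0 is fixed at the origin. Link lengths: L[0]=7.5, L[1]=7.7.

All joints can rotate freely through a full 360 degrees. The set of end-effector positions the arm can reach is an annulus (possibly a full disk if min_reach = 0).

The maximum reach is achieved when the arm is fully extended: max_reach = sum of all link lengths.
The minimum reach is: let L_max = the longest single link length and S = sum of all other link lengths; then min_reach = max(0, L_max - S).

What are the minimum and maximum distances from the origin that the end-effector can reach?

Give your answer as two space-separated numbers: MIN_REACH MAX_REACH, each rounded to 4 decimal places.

Answer: 0.2000 15.2000

Derivation:
Link lengths: [7.5, 7.7]
max_reach = 7.5 + 7.7 = 15.2
L_max = max([7.5, 7.7]) = 7.7
S (sum of others) = 15.2 - 7.7 = 7.5
min_reach = max(0, 7.7 - 7.5) = max(0, 0.2) = 0.2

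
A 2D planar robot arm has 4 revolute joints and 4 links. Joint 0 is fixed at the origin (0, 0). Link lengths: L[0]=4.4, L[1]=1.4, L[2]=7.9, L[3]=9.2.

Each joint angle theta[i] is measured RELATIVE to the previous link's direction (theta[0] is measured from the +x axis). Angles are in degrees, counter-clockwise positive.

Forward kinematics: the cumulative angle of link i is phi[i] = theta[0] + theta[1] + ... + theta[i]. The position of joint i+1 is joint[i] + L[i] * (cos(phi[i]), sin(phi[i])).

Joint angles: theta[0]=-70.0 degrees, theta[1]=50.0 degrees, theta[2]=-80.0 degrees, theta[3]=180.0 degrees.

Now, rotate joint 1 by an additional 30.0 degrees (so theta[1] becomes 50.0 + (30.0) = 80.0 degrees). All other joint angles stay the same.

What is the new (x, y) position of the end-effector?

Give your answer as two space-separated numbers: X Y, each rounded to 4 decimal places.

Answer: 2.4390 -2.6699

Derivation:
joint[0] = (0.0000, 0.0000)  (base)
link 0: phi[0] = -70 = -70 deg
  cos(-70 deg) = 0.3420, sin(-70 deg) = -0.9397
  joint[1] = (0.0000, 0.0000) + 4.4 * (0.3420, -0.9397) = (0.0000 + 1.5049, 0.0000 + -4.1346) = (1.5049, -4.1346)
link 1: phi[1] = -70 + 80 = 10 deg
  cos(10 deg) = 0.9848, sin(10 deg) = 0.1736
  joint[2] = (1.5049, -4.1346) + 1.4 * (0.9848, 0.1736) = (1.5049 + 1.3787, -4.1346 + 0.2431) = (2.8836, -3.8915)
link 2: phi[2] = -70 + 80 + -80 = -70 deg
  cos(-70 deg) = 0.3420, sin(-70 deg) = -0.9397
  joint[3] = (2.8836, -3.8915) + 7.9 * (0.3420, -0.9397) = (2.8836 + 2.7020, -3.8915 + -7.4236) = (5.5856, -11.3151)
link 3: phi[3] = -70 + 80 + -80 + 180 = 110 deg
  cos(110 deg) = -0.3420, sin(110 deg) = 0.9397
  joint[4] = (5.5856, -11.3151) + 9.2 * (-0.3420, 0.9397) = (5.5856 + -3.1466, -11.3151 + 8.6452) = (2.4390, -2.6699)
End effector: (2.4390, -2.6699)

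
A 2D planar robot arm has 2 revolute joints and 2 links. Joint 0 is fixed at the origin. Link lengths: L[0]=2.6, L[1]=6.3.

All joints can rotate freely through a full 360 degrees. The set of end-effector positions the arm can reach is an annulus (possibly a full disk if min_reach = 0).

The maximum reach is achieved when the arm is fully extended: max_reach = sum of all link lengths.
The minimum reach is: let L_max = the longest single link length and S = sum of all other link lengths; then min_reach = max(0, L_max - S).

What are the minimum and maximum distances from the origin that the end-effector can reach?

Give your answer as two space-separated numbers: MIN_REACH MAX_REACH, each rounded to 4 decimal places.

Answer: 3.7000 8.9000

Derivation:
Link lengths: [2.6, 6.3]
max_reach = 2.6 + 6.3 = 8.9
L_max = max([2.6, 6.3]) = 6.3
S (sum of others) = 8.9 - 6.3 = 2.6
min_reach = max(0, 6.3 - 2.6) = max(0, 3.7) = 3.7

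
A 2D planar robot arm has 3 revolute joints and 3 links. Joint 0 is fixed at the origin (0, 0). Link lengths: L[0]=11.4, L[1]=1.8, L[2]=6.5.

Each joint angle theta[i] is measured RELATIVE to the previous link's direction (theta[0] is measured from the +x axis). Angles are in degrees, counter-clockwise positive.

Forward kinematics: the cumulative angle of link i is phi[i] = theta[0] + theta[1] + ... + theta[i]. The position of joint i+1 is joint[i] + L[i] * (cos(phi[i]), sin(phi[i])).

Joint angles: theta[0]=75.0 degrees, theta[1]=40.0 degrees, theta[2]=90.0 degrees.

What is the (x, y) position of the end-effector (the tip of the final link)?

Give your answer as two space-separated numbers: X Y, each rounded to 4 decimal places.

Answer: -3.7012 9.8959

Derivation:
joint[0] = (0.0000, 0.0000)  (base)
link 0: phi[0] = 75 = 75 deg
  cos(75 deg) = 0.2588, sin(75 deg) = 0.9659
  joint[1] = (0.0000, 0.0000) + 11.4 * (0.2588, 0.9659) = (0.0000 + 2.9505, 0.0000 + 11.0116) = (2.9505, 11.0116)
link 1: phi[1] = 75 + 40 = 115 deg
  cos(115 deg) = -0.4226, sin(115 deg) = 0.9063
  joint[2] = (2.9505, 11.0116) + 1.8 * (-0.4226, 0.9063) = (2.9505 + -0.7607, 11.0116 + 1.6314) = (2.1898, 12.6429)
link 2: phi[2] = 75 + 40 + 90 = 205 deg
  cos(205 deg) = -0.9063, sin(205 deg) = -0.4226
  joint[3] = (2.1898, 12.6429) + 6.5 * (-0.9063, -0.4226) = (2.1898 + -5.8910, 12.6429 + -2.7470) = (-3.7012, 9.8959)
End effector: (-3.7012, 9.8959)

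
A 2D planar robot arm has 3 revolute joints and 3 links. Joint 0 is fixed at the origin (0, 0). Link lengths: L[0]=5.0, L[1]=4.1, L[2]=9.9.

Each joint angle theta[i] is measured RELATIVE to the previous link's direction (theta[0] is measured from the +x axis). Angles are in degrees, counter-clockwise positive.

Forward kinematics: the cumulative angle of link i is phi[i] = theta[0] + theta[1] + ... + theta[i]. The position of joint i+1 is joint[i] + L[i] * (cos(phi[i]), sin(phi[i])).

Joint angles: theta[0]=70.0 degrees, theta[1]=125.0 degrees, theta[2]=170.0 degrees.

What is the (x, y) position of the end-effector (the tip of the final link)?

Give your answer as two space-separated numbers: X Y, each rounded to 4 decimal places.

Answer: 7.6121 4.5001

Derivation:
joint[0] = (0.0000, 0.0000)  (base)
link 0: phi[0] = 70 = 70 deg
  cos(70 deg) = 0.3420, sin(70 deg) = 0.9397
  joint[1] = (0.0000, 0.0000) + 5 * (0.3420, 0.9397) = (0.0000 + 1.7101, 0.0000 + 4.6985) = (1.7101, 4.6985)
link 1: phi[1] = 70 + 125 = 195 deg
  cos(195 deg) = -0.9659, sin(195 deg) = -0.2588
  joint[2] = (1.7101, 4.6985) + 4.1 * (-0.9659, -0.2588) = (1.7101 + -3.9603, 4.6985 + -1.0612) = (-2.2502, 3.6373)
link 2: phi[2] = 70 + 125 + 170 = 365 deg
  cos(365 deg) = 0.9962, sin(365 deg) = 0.0872
  joint[3] = (-2.2502, 3.6373) + 9.9 * (0.9962, 0.0872) = (-2.2502 + 9.8623, 3.6373 + 0.8628) = (7.6121, 4.5001)
End effector: (7.6121, 4.5001)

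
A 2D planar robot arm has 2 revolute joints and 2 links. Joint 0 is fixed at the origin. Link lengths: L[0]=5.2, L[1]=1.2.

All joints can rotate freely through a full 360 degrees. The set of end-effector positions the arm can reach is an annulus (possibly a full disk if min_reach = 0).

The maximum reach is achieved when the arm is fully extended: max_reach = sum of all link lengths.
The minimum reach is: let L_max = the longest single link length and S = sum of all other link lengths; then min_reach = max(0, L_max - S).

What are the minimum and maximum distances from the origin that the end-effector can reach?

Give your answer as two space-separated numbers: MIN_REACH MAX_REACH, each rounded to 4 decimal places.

Link lengths: [5.2, 1.2]
max_reach = 5.2 + 1.2 = 6.4
L_max = max([5.2, 1.2]) = 5.2
S (sum of others) = 6.4 - 5.2 = 1.2
min_reach = max(0, 5.2 - 1.2) = max(0, 4) = 4

Answer: 4.0000 6.4000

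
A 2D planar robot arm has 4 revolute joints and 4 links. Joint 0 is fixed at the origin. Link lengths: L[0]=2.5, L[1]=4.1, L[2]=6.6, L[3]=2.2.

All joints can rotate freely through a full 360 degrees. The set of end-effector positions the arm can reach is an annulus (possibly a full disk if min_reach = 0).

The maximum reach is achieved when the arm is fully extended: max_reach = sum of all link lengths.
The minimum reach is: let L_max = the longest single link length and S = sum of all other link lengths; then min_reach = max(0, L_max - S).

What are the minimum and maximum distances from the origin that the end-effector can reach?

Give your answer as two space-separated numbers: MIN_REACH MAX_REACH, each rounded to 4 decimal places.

Link lengths: [2.5, 4.1, 6.6, 2.2]
max_reach = 2.5 + 4.1 + 6.6 + 2.2 = 15.4
L_max = max([2.5, 4.1, 6.6, 2.2]) = 6.6
S (sum of others) = 15.4 - 6.6 = 8.8
min_reach = max(0, 6.6 - 8.8) = max(0, -2.2) = 0

Answer: 0.0000 15.4000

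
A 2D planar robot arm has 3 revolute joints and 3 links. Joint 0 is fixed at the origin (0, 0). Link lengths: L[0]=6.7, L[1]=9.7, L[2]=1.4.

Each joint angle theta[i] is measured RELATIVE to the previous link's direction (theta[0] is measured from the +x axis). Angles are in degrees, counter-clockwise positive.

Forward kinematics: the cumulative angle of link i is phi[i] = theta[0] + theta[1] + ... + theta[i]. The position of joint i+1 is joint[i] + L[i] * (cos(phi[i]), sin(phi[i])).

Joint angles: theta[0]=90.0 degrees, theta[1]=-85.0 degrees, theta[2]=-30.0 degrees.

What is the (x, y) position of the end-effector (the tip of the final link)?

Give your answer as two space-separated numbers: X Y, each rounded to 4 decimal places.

Answer: 10.9319 6.9537

Derivation:
joint[0] = (0.0000, 0.0000)  (base)
link 0: phi[0] = 90 = 90 deg
  cos(90 deg) = 0.0000, sin(90 deg) = 1.0000
  joint[1] = (0.0000, 0.0000) + 6.7 * (0.0000, 1.0000) = (0.0000 + 0.0000, 0.0000 + 6.7000) = (0.0000, 6.7000)
link 1: phi[1] = 90 + -85 = 5 deg
  cos(5 deg) = 0.9962, sin(5 deg) = 0.0872
  joint[2] = (0.0000, 6.7000) + 9.7 * (0.9962, 0.0872) = (0.0000 + 9.6631, 6.7000 + 0.8454) = (9.6631, 7.5454)
link 2: phi[2] = 90 + -85 + -30 = -25 deg
  cos(-25 deg) = 0.9063, sin(-25 deg) = -0.4226
  joint[3] = (9.6631, 7.5454) + 1.4 * (0.9063, -0.4226) = (9.6631 + 1.2688, 7.5454 + -0.5917) = (10.9319, 6.9537)
End effector: (10.9319, 6.9537)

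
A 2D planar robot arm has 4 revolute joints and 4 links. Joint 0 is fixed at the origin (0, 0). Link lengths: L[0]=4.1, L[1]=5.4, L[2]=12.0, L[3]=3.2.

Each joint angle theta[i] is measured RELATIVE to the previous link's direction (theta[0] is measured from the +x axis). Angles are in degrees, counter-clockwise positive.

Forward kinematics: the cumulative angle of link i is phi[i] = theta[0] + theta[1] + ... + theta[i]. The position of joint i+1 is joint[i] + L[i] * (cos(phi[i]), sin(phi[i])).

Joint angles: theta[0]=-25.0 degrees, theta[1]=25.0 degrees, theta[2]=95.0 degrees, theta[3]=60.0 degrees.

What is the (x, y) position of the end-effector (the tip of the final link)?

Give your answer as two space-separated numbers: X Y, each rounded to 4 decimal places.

Answer: 5.1698 11.5740

Derivation:
joint[0] = (0.0000, 0.0000)  (base)
link 0: phi[0] = -25 = -25 deg
  cos(-25 deg) = 0.9063, sin(-25 deg) = -0.4226
  joint[1] = (0.0000, 0.0000) + 4.1 * (0.9063, -0.4226) = (0.0000 + 3.7159, 0.0000 + -1.7327) = (3.7159, -1.7327)
link 1: phi[1] = -25 + 25 = 0 deg
  cos(0 deg) = 1.0000, sin(0 deg) = 0.0000
  joint[2] = (3.7159, -1.7327) + 5.4 * (1.0000, 0.0000) = (3.7159 + 5.4000, -1.7327 + 0.0000) = (9.1159, -1.7327)
link 2: phi[2] = -25 + 25 + 95 = 95 deg
  cos(95 deg) = -0.0872, sin(95 deg) = 0.9962
  joint[3] = (9.1159, -1.7327) + 12 * (-0.0872, 0.9962) = (9.1159 + -1.0459, -1.7327 + 11.9543) = (8.0700, 10.2216)
link 3: phi[3] = -25 + 25 + 95 + 60 = 155 deg
  cos(155 deg) = -0.9063, sin(155 deg) = 0.4226
  joint[4] = (8.0700, 10.2216) + 3.2 * (-0.9063, 0.4226) = (8.0700 + -2.9002, 10.2216 + 1.3524) = (5.1698, 11.5740)
End effector: (5.1698, 11.5740)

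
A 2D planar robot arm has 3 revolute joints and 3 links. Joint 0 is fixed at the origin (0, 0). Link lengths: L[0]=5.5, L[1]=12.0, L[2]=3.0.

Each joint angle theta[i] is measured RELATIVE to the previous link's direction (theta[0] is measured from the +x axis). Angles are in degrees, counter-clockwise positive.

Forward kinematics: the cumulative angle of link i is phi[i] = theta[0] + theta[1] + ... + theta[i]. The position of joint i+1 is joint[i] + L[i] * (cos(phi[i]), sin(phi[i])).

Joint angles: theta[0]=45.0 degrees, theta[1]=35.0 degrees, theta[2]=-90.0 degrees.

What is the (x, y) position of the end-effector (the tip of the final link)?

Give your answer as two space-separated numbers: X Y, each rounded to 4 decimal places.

Answer: 8.9273 15.1858

Derivation:
joint[0] = (0.0000, 0.0000)  (base)
link 0: phi[0] = 45 = 45 deg
  cos(45 deg) = 0.7071, sin(45 deg) = 0.7071
  joint[1] = (0.0000, 0.0000) + 5.5 * (0.7071, 0.7071) = (0.0000 + 3.8891, 0.0000 + 3.8891) = (3.8891, 3.8891)
link 1: phi[1] = 45 + 35 = 80 deg
  cos(80 deg) = 0.1736, sin(80 deg) = 0.9848
  joint[2] = (3.8891, 3.8891) + 12 * (0.1736, 0.9848) = (3.8891 + 2.0838, 3.8891 + 11.8177) = (5.9729, 15.7068)
link 2: phi[2] = 45 + 35 + -90 = -10 deg
  cos(-10 deg) = 0.9848, sin(-10 deg) = -0.1736
  joint[3] = (5.9729, 15.7068) + 3 * (0.9848, -0.1736) = (5.9729 + 2.9544, 15.7068 + -0.5209) = (8.9273, 15.1858)
End effector: (8.9273, 15.1858)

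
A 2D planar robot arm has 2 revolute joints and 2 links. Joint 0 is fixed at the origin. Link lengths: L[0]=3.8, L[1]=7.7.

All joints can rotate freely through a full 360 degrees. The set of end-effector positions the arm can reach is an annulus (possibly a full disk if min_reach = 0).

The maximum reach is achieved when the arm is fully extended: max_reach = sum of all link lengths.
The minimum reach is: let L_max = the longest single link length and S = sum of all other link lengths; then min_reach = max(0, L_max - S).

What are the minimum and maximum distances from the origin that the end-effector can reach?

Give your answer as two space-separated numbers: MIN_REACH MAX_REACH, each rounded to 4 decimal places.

Answer: 3.9000 11.5000

Derivation:
Link lengths: [3.8, 7.7]
max_reach = 3.8 + 7.7 = 11.5
L_max = max([3.8, 7.7]) = 7.7
S (sum of others) = 11.5 - 7.7 = 3.8
min_reach = max(0, 7.7 - 3.8) = max(0, 3.9) = 3.9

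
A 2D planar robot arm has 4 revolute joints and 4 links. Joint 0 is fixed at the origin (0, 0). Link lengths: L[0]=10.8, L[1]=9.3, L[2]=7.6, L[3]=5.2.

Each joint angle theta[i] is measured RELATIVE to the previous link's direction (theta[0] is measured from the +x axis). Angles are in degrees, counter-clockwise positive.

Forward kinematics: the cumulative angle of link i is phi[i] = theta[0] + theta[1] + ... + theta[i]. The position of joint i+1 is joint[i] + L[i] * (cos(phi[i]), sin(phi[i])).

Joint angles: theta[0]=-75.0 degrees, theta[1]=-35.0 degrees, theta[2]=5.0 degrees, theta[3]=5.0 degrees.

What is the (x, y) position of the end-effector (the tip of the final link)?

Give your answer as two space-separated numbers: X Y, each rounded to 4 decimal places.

Answer: -3.2555 -31.6332

Derivation:
joint[0] = (0.0000, 0.0000)  (base)
link 0: phi[0] = -75 = -75 deg
  cos(-75 deg) = 0.2588, sin(-75 deg) = -0.9659
  joint[1] = (0.0000, 0.0000) + 10.8 * (0.2588, -0.9659) = (0.0000 + 2.7952, 0.0000 + -10.4320) = (2.7952, -10.4320)
link 1: phi[1] = -75 + -35 = -110 deg
  cos(-110 deg) = -0.3420, sin(-110 deg) = -0.9397
  joint[2] = (2.7952, -10.4320) + 9.3 * (-0.3420, -0.9397) = (2.7952 + -3.1808, -10.4320 + -8.7391) = (-0.3855, -19.1711)
link 2: phi[2] = -75 + -35 + 5 = -105 deg
  cos(-105 deg) = -0.2588, sin(-105 deg) = -0.9659
  joint[3] = (-0.3855, -19.1711) + 7.6 * (-0.2588, -0.9659) = (-0.3855 + -1.9670, -19.1711 + -7.3410) = (-2.3526, -26.5122)
link 3: phi[3] = -75 + -35 + 5 + 5 = -100 deg
  cos(-100 deg) = -0.1736, sin(-100 deg) = -0.9848
  joint[4] = (-2.3526, -26.5122) + 5.2 * (-0.1736, -0.9848) = (-2.3526 + -0.9030, -26.5122 + -5.1210) = (-3.2555, -31.6332)
End effector: (-3.2555, -31.6332)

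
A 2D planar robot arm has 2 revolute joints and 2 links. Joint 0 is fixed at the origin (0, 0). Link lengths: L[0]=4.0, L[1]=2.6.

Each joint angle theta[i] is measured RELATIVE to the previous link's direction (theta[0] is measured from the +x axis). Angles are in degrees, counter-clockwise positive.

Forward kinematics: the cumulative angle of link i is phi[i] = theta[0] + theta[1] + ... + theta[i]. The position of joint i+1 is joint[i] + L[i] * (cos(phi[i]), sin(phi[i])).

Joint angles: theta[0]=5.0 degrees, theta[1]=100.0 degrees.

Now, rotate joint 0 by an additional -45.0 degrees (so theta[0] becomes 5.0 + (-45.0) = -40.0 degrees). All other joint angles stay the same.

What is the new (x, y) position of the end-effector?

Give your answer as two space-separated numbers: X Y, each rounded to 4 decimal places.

Answer: 4.3642 -0.3195

Derivation:
joint[0] = (0.0000, 0.0000)  (base)
link 0: phi[0] = -40 = -40 deg
  cos(-40 deg) = 0.7660, sin(-40 deg) = -0.6428
  joint[1] = (0.0000, 0.0000) + 4 * (0.7660, -0.6428) = (0.0000 + 3.0642, 0.0000 + -2.5712) = (3.0642, -2.5712)
link 1: phi[1] = -40 + 100 = 60 deg
  cos(60 deg) = 0.5000, sin(60 deg) = 0.8660
  joint[2] = (3.0642, -2.5712) + 2.6 * (0.5000, 0.8660) = (3.0642 + 1.3000, -2.5712 + 2.2517) = (4.3642, -0.3195)
End effector: (4.3642, -0.3195)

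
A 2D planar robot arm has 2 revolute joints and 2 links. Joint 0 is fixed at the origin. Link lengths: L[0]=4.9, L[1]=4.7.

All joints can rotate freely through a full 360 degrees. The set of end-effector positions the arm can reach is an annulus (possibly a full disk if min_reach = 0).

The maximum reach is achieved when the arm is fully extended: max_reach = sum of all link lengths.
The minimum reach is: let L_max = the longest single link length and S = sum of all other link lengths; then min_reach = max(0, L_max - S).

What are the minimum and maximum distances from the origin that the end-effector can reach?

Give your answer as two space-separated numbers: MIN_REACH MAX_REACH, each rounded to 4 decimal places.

Link lengths: [4.9, 4.7]
max_reach = 4.9 + 4.7 = 9.6
L_max = max([4.9, 4.7]) = 4.9
S (sum of others) = 9.6 - 4.9 = 4.7
min_reach = max(0, 4.9 - 4.7) = max(0, 0.2) = 0.2

Answer: 0.2000 9.6000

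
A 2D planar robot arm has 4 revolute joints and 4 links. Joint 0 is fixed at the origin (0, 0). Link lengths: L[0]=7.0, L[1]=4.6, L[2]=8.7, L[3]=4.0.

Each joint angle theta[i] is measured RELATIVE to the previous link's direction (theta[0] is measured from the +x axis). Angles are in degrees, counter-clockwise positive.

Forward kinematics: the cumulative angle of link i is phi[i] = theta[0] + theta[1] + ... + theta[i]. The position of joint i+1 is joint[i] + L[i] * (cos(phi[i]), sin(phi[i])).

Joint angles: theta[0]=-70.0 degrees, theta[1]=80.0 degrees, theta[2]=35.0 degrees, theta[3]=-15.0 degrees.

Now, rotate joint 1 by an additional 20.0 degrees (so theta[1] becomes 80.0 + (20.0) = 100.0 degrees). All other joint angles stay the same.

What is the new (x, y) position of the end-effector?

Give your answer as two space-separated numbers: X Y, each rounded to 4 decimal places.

joint[0] = (0.0000, 0.0000)  (base)
link 0: phi[0] = -70 = -70 deg
  cos(-70 deg) = 0.3420, sin(-70 deg) = -0.9397
  joint[1] = (0.0000, 0.0000) + 7 * (0.3420, -0.9397) = (0.0000 + 2.3941, 0.0000 + -6.5778) = (2.3941, -6.5778)
link 1: phi[1] = -70 + 100 = 30 deg
  cos(30 deg) = 0.8660, sin(30 deg) = 0.5000
  joint[2] = (2.3941, -6.5778) + 4.6 * (0.8660, 0.5000) = (2.3941 + 3.9837, -6.5778 + 2.3000) = (6.3779, -4.2778)
link 2: phi[2] = -70 + 100 + 35 = 65 deg
  cos(65 deg) = 0.4226, sin(65 deg) = 0.9063
  joint[3] = (6.3779, -4.2778) + 8.7 * (0.4226, 0.9063) = (6.3779 + 3.6768, -4.2778 + 7.8849) = (10.0546, 3.6070)
link 3: phi[3] = -70 + 100 + 35 + -15 = 50 deg
  cos(50 deg) = 0.6428, sin(50 deg) = 0.7660
  joint[4] = (10.0546, 3.6070) + 4 * (0.6428, 0.7660) = (10.0546 + 2.5712, 3.6070 + 3.0642) = (12.6258, 6.6712)
End effector: (12.6258, 6.6712)

Answer: 12.6258 6.6712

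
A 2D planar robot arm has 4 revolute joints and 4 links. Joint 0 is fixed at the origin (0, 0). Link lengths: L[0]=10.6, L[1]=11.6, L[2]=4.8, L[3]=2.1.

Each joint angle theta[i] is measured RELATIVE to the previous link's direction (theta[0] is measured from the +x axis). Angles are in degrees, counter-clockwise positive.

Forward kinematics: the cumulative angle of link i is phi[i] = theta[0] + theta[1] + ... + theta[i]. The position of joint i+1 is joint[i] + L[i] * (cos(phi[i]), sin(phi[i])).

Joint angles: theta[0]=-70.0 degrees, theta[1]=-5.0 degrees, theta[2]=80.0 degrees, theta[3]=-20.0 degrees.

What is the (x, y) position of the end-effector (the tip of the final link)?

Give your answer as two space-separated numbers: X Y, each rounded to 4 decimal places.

Answer: 13.4379 -21.2907

Derivation:
joint[0] = (0.0000, 0.0000)  (base)
link 0: phi[0] = -70 = -70 deg
  cos(-70 deg) = 0.3420, sin(-70 deg) = -0.9397
  joint[1] = (0.0000, 0.0000) + 10.6 * (0.3420, -0.9397) = (0.0000 + 3.6254, 0.0000 + -9.9607) = (3.6254, -9.9607)
link 1: phi[1] = -70 + -5 = -75 deg
  cos(-75 deg) = 0.2588, sin(-75 deg) = -0.9659
  joint[2] = (3.6254, -9.9607) + 11.6 * (0.2588, -0.9659) = (3.6254 + 3.0023, -9.9607 + -11.2047) = (6.6277, -21.1655)
link 2: phi[2] = -70 + -5 + 80 = 5 deg
  cos(5 deg) = 0.9962, sin(5 deg) = 0.0872
  joint[3] = (6.6277, -21.1655) + 4.8 * (0.9962, 0.0872) = (6.6277 + 4.7817, -21.1655 + 0.4183) = (11.4094, -20.7471)
link 3: phi[3] = -70 + -5 + 80 + -20 = -15 deg
  cos(-15 deg) = 0.9659, sin(-15 deg) = -0.2588
  joint[4] = (11.4094, -20.7471) + 2.1 * (0.9659, -0.2588) = (11.4094 + 2.0284, -20.7471 + -0.5435) = (13.4379, -21.2907)
End effector: (13.4379, -21.2907)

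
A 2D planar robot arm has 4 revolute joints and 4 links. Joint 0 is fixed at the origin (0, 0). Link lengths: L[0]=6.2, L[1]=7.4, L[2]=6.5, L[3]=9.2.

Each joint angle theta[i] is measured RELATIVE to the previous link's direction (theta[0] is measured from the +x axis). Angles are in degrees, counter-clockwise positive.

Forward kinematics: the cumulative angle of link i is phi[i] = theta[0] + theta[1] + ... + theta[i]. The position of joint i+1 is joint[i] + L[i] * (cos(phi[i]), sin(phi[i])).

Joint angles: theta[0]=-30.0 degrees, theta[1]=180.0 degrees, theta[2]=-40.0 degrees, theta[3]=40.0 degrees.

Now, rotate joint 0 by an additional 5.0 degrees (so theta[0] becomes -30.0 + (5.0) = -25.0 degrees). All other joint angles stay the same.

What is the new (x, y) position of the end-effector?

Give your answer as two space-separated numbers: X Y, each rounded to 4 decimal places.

joint[0] = (0.0000, 0.0000)  (base)
link 0: phi[0] = -25 = -25 deg
  cos(-25 deg) = 0.9063, sin(-25 deg) = -0.4226
  joint[1] = (0.0000, 0.0000) + 6.2 * (0.9063, -0.4226) = (0.0000 + 5.6191, 0.0000 + -2.6202) = (5.6191, -2.6202)
link 1: phi[1] = -25 + 180 = 155 deg
  cos(155 deg) = -0.9063, sin(155 deg) = 0.4226
  joint[2] = (5.6191, -2.6202) + 7.4 * (-0.9063, 0.4226) = (5.6191 + -6.7067, -2.6202 + 3.1274) = (-1.0876, 0.5071)
link 2: phi[2] = -25 + 180 + -40 = 115 deg
  cos(115 deg) = -0.4226, sin(115 deg) = 0.9063
  joint[3] = (-1.0876, 0.5071) + 6.5 * (-0.4226, 0.9063) = (-1.0876 + -2.7470, 0.5071 + 5.8910) = (-3.8346, 6.3981)
link 3: phi[3] = -25 + 180 + -40 + 40 = 155 deg
  cos(155 deg) = -0.9063, sin(155 deg) = 0.4226
  joint[4] = (-3.8346, 6.3981) + 9.2 * (-0.9063, 0.4226) = (-3.8346 + -8.3380, 6.3981 + 3.8881) = (-12.1726, 10.2862)
End effector: (-12.1726, 10.2862)

Answer: -12.1726 10.2862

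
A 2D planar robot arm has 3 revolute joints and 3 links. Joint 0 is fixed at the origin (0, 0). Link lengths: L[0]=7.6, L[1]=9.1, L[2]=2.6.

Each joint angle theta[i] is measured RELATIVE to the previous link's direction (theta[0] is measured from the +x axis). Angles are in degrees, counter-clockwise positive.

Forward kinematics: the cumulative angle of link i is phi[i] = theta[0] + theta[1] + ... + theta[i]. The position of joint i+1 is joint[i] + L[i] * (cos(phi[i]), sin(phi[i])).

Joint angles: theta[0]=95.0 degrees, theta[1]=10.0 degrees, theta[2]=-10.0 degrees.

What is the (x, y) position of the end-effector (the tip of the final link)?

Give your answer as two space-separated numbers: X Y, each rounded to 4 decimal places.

joint[0] = (0.0000, 0.0000)  (base)
link 0: phi[0] = 95 = 95 deg
  cos(95 deg) = -0.0872, sin(95 deg) = 0.9962
  joint[1] = (0.0000, 0.0000) + 7.6 * (-0.0872, 0.9962) = (0.0000 + -0.6624, 0.0000 + 7.5711) = (-0.6624, 7.5711)
link 1: phi[1] = 95 + 10 = 105 deg
  cos(105 deg) = -0.2588, sin(105 deg) = 0.9659
  joint[2] = (-0.6624, 7.5711) + 9.1 * (-0.2588, 0.9659) = (-0.6624 + -2.3553, 7.5711 + 8.7899) = (-3.0176, 16.3610)
link 2: phi[2] = 95 + 10 + -10 = 95 deg
  cos(95 deg) = -0.0872, sin(95 deg) = 0.9962
  joint[3] = (-3.0176, 16.3610) + 2.6 * (-0.0872, 0.9962) = (-3.0176 + -0.2266, 16.3610 + 2.5901) = (-3.2442, 18.9511)
End effector: (-3.2442, 18.9511)

Answer: -3.2442 18.9511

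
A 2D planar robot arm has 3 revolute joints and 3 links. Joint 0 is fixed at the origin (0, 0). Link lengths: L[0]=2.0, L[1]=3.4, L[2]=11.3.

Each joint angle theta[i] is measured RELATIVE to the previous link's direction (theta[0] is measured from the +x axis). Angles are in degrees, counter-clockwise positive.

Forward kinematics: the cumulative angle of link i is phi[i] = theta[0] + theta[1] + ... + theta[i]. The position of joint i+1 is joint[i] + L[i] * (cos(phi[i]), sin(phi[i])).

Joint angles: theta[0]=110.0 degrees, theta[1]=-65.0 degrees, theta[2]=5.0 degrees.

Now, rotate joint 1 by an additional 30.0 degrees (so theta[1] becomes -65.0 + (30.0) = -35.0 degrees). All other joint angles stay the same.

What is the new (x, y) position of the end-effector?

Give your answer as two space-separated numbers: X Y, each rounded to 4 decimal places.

joint[0] = (0.0000, 0.0000)  (base)
link 0: phi[0] = 110 = 110 deg
  cos(110 deg) = -0.3420, sin(110 deg) = 0.9397
  joint[1] = (0.0000, 0.0000) + 2 * (-0.3420, 0.9397) = (0.0000 + -0.6840, 0.0000 + 1.8794) = (-0.6840, 1.8794)
link 1: phi[1] = 110 + -35 = 75 deg
  cos(75 deg) = 0.2588, sin(75 deg) = 0.9659
  joint[2] = (-0.6840, 1.8794) + 3.4 * (0.2588, 0.9659) = (-0.6840 + 0.8800, 1.8794 + 3.2841) = (0.1959, 5.1635)
link 2: phi[2] = 110 + -35 + 5 = 80 deg
  cos(80 deg) = 0.1736, sin(80 deg) = 0.9848
  joint[3] = (0.1959, 5.1635) + 11.3 * (0.1736, 0.9848) = (0.1959 + 1.9622, 5.1635 + 11.1283) = (2.1582, 16.2919)
End effector: (2.1582, 16.2919)

Answer: 2.1582 16.2919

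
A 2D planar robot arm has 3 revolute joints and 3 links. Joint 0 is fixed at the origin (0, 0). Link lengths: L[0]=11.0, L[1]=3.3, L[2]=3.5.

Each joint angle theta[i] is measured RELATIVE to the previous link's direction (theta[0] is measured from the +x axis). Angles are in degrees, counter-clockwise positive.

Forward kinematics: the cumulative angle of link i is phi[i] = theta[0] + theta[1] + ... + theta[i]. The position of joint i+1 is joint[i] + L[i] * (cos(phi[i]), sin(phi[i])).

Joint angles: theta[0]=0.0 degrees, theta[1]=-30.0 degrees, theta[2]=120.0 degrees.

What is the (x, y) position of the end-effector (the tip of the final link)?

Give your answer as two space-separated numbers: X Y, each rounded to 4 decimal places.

joint[0] = (0.0000, 0.0000)  (base)
link 0: phi[0] = 0 = 0 deg
  cos(0 deg) = 1.0000, sin(0 deg) = 0.0000
  joint[1] = (0.0000, 0.0000) + 11 * (1.0000, 0.0000) = (0.0000 + 11.0000, 0.0000 + 0.0000) = (11.0000, 0.0000)
link 1: phi[1] = 0 + -30 = -30 deg
  cos(-30 deg) = 0.8660, sin(-30 deg) = -0.5000
  joint[2] = (11.0000, 0.0000) + 3.3 * (0.8660, -0.5000) = (11.0000 + 2.8579, 0.0000 + -1.6500) = (13.8579, -1.6500)
link 2: phi[2] = 0 + -30 + 120 = 90 deg
  cos(90 deg) = 0.0000, sin(90 deg) = 1.0000
  joint[3] = (13.8579, -1.6500) + 3.5 * (0.0000, 1.0000) = (13.8579 + 0.0000, -1.6500 + 3.5000) = (13.8579, 1.8500)
End effector: (13.8579, 1.8500)

Answer: 13.8579 1.8500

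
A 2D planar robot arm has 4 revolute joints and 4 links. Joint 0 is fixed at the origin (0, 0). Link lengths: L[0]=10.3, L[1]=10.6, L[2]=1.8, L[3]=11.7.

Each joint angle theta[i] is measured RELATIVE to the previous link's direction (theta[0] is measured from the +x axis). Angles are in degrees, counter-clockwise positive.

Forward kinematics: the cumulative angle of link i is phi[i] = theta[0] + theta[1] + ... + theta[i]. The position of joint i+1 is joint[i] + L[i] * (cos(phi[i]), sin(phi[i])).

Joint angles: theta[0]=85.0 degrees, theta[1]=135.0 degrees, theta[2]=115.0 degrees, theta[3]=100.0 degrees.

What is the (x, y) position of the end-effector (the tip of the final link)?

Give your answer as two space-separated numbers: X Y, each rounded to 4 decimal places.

Answer: -2.5628 13.9879

Derivation:
joint[0] = (0.0000, 0.0000)  (base)
link 0: phi[0] = 85 = 85 deg
  cos(85 deg) = 0.0872, sin(85 deg) = 0.9962
  joint[1] = (0.0000, 0.0000) + 10.3 * (0.0872, 0.9962) = (0.0000 + 0.8977, 0.0000 + 10.2608) = (0.8977, 10.2608)
link 1: phi[1] = 85 + 135 = 220 deg
  cos(220 deg) = -0.7660, sin(220 deg) = -0.6428
  joint[2] = (0.8977, 10.2608) + 10.6 * (-0.7660, -0.6428) = (0.8977 + -8.1201, 10.2608 + -6.8135) = (-7.2224, 3.4473)
link 2: phi[2] = 85 + 135 + 115 = 335 deg
  cos(335 deg) = 0.9063, sin(335 deg) = -0.4226
  joint[3] = (-7.2224, 3.4473) + 1.8 * (0.9063, -0.4226) = (-7.2224 + 1.6314, 3.4473 + -0.7607) = (-5.5910, 2.6865)
link 3: phi[3] = 85 + 135 + 115 + 100 = 435 deg
  cos(435 deg) = 0.2588, sin(435 deg) = 0.9659
  joint[4] = (-5.5910, 2.6865) + 11.7 * (0.2588, 0.9659) = (-5.5910 + 3.0282, 2.6865 + 11.3013) = (-2.5628, 13.9879)
End effector: (-2.5628, 13.9879)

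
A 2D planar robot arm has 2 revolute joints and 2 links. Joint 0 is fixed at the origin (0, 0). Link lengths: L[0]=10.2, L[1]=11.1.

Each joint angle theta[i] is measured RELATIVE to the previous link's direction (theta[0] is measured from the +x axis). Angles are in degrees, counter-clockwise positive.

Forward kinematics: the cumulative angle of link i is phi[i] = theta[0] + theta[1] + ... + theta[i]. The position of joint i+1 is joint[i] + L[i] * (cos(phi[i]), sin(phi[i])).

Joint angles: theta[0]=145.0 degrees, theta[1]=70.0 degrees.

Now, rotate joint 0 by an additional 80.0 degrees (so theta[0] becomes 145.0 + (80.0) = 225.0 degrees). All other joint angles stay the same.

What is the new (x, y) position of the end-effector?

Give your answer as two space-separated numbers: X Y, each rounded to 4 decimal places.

joint[0] = (0.0000, 0.0000)  (base)
link 0: phi[0] = 225 = 225 deg
  cos(225 deg) = -0.7071, sin(225 deg) = -0.7071
  joint[1] = (0.0000, 0.0000) + 10.2 * (-0.7071, -0.7071) = (0.0000 + -7.2125, 0.0000 + -7.2125) = (-7.2125, -7.2125)
link 1: phi[1] = 225 + 70 = 295 deg
  cos(295 deg) = 0.4226, sin(295 deg) = -0.9063
  joint[2] = (-7.2125, -7.2125) + 11.1 * (0.4226, -0.9063) = (-7.2125 + 4.6911, -7.2125 + -10.0600) = (-2.5214, -17.2725)
End effector: (-2.5214, -17.2725)

Answer: -2.5214 -17.2725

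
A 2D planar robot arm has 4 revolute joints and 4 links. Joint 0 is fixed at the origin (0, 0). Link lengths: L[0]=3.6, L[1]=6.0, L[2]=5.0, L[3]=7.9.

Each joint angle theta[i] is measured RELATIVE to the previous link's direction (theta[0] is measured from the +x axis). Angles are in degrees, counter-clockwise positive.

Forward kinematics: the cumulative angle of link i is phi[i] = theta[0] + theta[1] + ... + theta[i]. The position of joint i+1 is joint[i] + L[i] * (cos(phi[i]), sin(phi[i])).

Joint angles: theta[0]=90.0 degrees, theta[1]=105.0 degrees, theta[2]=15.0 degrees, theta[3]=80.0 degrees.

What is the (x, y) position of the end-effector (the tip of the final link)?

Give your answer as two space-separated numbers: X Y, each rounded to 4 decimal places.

joint[0] = (0.0000, 0.0000)  (base)
link 0: phi[0] = 90 = 90 deg
  cos(90 deg) = 0.0000, sin(90 deg) = 1.0000
  joint[1] = (0.0000, 0.0000) + 3.6 * (0.0000, 1.0000) = (0.0000 + 0.0000, 0.0000 + 3.6000) = (0.0000, 3.6000)
link 1: phi[1] = 90 + 105 = 195 deg
  cos(195 deg) = -0.9659, sin(195 deg) = -0.2588
  joint[2] = (0.0000, 3.6000) + 6 * (-0.9659, -0.2588) = (0.0000 + -5.7956, 3.6000 + -1.5529) = (-5.7956, 2.0471)
link 2: phi[2] = 90 + 105 + 15 = 210 deg
  cos(210 deg) = -0.8660, sin(210 deg) = -0.5000
  joint[3] = (-5.7956, 2.0471) + 5 * (-0.8660, -0.5000) = (-5.7956 + -4.3301, 2.0471 + -2.5000) = (-10.1257, -0.4529)
link 3: phi[3] = 90 + 105 + 15 + 80 = 290 deg
  cos(290 deg) = 0.3420, sin(290 deg) = -0.9397
  joint[4] = (-10.1257, -0.4529) + 7.9 * (0.3420, -0.9397) = (-10.1257 + 2.7020, -0.4529 + -7.4236) = (-7.4237, -7.8765)
End effector: (-7.4237, -7.8765)

Answer: -7.4237 -7.8765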